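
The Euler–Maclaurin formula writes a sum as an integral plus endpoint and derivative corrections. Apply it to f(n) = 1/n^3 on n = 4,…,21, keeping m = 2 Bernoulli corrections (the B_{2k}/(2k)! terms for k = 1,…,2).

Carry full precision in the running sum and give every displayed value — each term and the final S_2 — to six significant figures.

∫_4^21 1/x^3 dx evaluates to 0.0301162.
Boundary: ½(f(4) + f(21)) = ½(0.0156250 + 0.000107980) = 0.00786649.
Integral + boundary = 0.0379827.
Correction k=1: B_{2}/2! · (f^{(1)}(21) − f^{(1)}(4)) = 1/12 · (-1.54257e-05 − (-0.0117188)) = 0.000975277.
Running total after k=1: 0.0389580.
Correction k=2: B_{4}/4! · (f^{(3)}(21) − f^{(3)}(4)) = −1/720 · (-6.99577e-07 − (-0.0146484)) = -2.03441e-05.

S_2 ≈ 0.0389376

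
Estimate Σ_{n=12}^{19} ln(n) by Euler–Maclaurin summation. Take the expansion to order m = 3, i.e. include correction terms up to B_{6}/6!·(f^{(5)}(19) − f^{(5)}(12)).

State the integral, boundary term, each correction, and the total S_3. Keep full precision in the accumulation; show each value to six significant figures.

Integral: ∫_12^19 ln(x) dx = 19.1255.
½[f(12) + f(19)] = ½[2.48491 + 2.94444] = 2.71467.
Integral + boundary = 21.8401.
Order-1 term: 1/12 · (0.0526316 − 0.0833333) = -0.00255848.
Running total after k=1: 21.8376.
Order-2 term: −1/720 · (0.000291588 − 0.00115741) = 1.20253e-06.
Running total after k=2: 21.8376.
Order-3 term: 1/30240 · (9.69267e-06 − 9.64506e-05) = -2.86898e-09.

S_3 ≈ 21.8376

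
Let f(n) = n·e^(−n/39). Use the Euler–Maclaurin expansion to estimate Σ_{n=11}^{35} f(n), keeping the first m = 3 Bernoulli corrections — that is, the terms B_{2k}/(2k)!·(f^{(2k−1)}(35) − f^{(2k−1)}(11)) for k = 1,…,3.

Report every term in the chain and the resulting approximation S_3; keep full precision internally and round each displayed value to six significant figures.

S_3 ≈ 305.626

∫_11^35 x·e^(−x/39) dx evaluates to 294.386.
Boundary: ½(f(11) + f(35)) = ½(8.29659 + 14.2665) = 11.2815.
So far: 305.667.
Order-1 term: 1/12 · (0.0418065 − 0.541502) = -0.0416413.
Partial sum through k=1: 305.626.
Order-2 term: −1/720 · (0.000563467 − 0.00134778) = 1.08932e-06.
Partial sum through k=2: 305.626.
Order-3 term: 1/30240 · (7.22846e-07 − 1.53816e-06) = -2.69615e-11.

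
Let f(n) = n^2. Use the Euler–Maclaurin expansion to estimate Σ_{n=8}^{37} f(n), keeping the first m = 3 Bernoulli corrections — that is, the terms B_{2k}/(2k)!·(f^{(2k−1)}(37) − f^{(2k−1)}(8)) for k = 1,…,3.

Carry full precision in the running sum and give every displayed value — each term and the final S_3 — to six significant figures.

The integral term ∫_8^37 x^2 dx = 16713.7.
½[f(8) + f(37)] = ½[64.0000 + 1369.00] = 716.500.
Running total after boundary: 17430.2.
Order-1 term: 1/12 · (74.0000 − 16.0000) = 4.83333.
Partial sum through k=1: 17435.0.
Order-2 term: −1/720 · (0.00000 − 0.00000) = 0.00000.
Partial sum through k=2: 17435.0.
Order-3 term: 1/30240 · (0.00000 − 0.00000) = 0.00000.

S_3 ≈ 17435.0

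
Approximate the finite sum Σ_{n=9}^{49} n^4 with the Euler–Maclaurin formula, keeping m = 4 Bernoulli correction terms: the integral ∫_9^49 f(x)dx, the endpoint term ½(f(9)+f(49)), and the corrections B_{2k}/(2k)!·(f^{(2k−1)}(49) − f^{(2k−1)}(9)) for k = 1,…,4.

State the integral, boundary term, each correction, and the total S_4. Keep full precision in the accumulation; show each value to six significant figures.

S_4 ≈ 5.94079e+07

Integral: ∫_9^49 x^4 dx = 5.64832e+07.
½[f(9) + f(49)] = ½[6561.00 + 5.76480e+06] = 2.88568e+06.
Running total after boundary: 5.93689e+07.
Order-1 term: 1/12 · (470596 − 2916.00) = 38973.3.
After k=1: 5.94079e+07.
Order-2 term: −1/720 · (1176.00 − 216.000) = -1.33333.
After k=2: 5.94079e+07.
Order-3 term: 1/30240 · (0.00000 − 0.00000) = 0.00000.
After k=3: 5.94079e+07.
Order-4 term: −1/1209600 · (0.00000 − 0.00000) = 0.00000.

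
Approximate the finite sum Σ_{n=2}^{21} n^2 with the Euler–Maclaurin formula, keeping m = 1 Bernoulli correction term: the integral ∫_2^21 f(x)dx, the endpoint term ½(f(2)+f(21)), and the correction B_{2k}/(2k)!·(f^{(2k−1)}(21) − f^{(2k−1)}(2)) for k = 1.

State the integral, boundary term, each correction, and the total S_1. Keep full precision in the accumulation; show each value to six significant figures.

The integral term ∫_2^21 x^2 dx = 3084.33.
Endpoint term: (f(2) + f(21))/2 = (4.00000 + 441.000)/2 = 222.500.
So far: 3306.83.
Order-1 term: 1/12 · (42.0000 − 4.00000) = 3.16667.

S_1 ≈ 3310.00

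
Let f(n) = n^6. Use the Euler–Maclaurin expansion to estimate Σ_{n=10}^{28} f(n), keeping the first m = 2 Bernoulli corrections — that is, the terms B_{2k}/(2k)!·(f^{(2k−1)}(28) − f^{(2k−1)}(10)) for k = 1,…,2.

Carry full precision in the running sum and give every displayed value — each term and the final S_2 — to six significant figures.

The integral term ∫_10^28 x^6 dx = 1.92613e+09.
½[f(10) + f(28)] = ½[1.00000e+06 + 4.81890e+08] = 2.41445e+08.
So far: 2.16758e+09.
k=1: B_{2}/(2)! × [f^{(1)}(28) − f^{(1)}(10)] = 1/12 × (1.03262e+08 − 600000) = 8.55518e+06.
Running total after k=1: 2.17613e+09.
k=2: B_{4}/(4)! × [f^{(3)}(28) − f^{(3)}(10)] = −1/720 × (2.63424e+06 − 120000) = -3492.00.

S_2 ≈ 2.17613e+09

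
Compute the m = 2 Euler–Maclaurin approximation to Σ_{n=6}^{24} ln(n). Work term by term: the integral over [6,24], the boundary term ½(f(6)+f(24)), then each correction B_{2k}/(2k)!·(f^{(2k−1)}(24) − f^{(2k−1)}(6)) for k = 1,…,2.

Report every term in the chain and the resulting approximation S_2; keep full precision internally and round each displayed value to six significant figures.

S_2 ≈ 49.9972

The integral term ∫_6^24 ln(x) dx = 47.5227.
Endpoint term: (f(6) + f(24))/2 = (1.79176 + 3.17805)/2 = 2.48491.
Integral + boundary = 50.0076.
Order-1 term: 1/12 · (0.0416667 − 0.166667) = -0.0104167.
Partial sum through k=1: 49.9972.
Order-2 term: −1/720 · (0.000144676 − 0.00925926) = 1.26591e-05.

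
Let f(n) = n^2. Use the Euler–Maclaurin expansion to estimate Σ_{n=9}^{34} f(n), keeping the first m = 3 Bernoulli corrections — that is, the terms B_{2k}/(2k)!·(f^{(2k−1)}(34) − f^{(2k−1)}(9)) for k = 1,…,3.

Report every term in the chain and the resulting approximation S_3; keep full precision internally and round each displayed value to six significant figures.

S_3 ≈ 13481.0

Integral: ∫_9^34 x^2 dx = 12858.3.
Endpoint term: (f(9) + f(34))/2 = (81.0000 + 1156.00)/2 = 618.500.
So far: 13476.8.
Correction k=1: B_{2}/2! · (f^{(1)}(34) − f^{(1)}(9)) = 1/12 · (68.0000 − 18.0000) = 4.16667.
Running total after k=1: 13481.0.
Correction k=2: B_{4}/4! · (f^{(3)}(34) − f^{(3)}(9)) = −1/720 · (0.00000 − 0.00000) = 0.00000.
Running total after k=2: 13481.0.
Correction k=3: B_{6}/6! · (f^{(5)}(34) − f^{(5)}(9)) = 1/30240 · (0.00000 − 0.00000) = 0.00000.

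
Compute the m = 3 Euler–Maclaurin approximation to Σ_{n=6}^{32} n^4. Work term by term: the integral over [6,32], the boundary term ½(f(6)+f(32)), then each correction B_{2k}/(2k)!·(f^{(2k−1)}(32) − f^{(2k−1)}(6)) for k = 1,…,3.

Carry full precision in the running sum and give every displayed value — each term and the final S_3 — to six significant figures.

Integral: ∫_6^32 x^4 dx = 6.70933e+06.
Boundary: ½(f(6) + f(32)) = ½(1296.00 + 1.04858e+06) = 524936.
So far: 7.23427e+06.
k=1: B_{2}/(2)! × [f^{(1)}(32) − f^{(1)}(6)] = 1/12 × (131072 − 864.000) = 10850.7.
Partial sum through k=1: 7.24512e+06.
k=2: B_{4}/(4)! × [f^{(3)}(32) − f^{(3)}(6)] = −1/720 × (768.000 − 144.000) = -0.866667.
Partial sum through k=2: 7.24512e+06.
k=3: B_{6}/(6)! × [f^{(5)}(32) − f^{(5)}(6)] = 1/30240 × (0.00000 − 0.00000) = 0.00000.

S_3 ≈ 7.24512e+06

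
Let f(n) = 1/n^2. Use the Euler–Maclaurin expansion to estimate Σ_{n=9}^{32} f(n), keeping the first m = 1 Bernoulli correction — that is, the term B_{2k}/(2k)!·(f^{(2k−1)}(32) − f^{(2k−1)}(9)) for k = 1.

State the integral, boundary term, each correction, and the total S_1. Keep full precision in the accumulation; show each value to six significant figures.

∫_9^32 1/x^2 dx evaluates to 0.0798611.
Boundary: ½(f(9) + f(32)) = ½(0.0123457 + 0.000976562) = 0.00666112.
Running total after boundary: 0.0865222.
Order-1 term: 1/12 · (-6.10352e-05 − (-0.00274348)) = 0.000223537.

S_1 ≈ 0.0867458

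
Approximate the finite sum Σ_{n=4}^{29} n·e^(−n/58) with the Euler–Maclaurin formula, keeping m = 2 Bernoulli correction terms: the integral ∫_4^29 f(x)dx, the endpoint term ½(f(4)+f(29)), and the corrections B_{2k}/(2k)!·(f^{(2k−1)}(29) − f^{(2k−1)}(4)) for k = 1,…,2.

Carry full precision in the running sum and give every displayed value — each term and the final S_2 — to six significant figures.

S_2 ≈ 306.419

Integral: ∫_4^29 x·e^(−x/58) dx = 295.805.
Endpoint term: (f(4) + f(29))/2 = (3.73344 + 17.5894)/2 = 10.6614.
So far: 306.466.
Correction k=1: B_{2}/2! · (f^{(1)}(29) − f^{(1)}(4)) = 1/12 · (0.303265 − 0.868989) = -0.0471437.
After k=1: 306.419.
Correction k=2: B_{4}/4! · (f^{(3)}(29) − f^{(3)}(4)) = −1/720 · (0.000450751 − 0.000813230) = 5.03443e-07.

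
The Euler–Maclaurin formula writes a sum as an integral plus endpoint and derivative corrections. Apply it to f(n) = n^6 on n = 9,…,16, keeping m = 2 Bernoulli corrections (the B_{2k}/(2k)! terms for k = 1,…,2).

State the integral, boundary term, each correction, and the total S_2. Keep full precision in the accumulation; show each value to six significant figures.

S_2 ≈ 4.68132e+07

∫_9^16 x^6 dx evaluates to 3.76646e+07.
Endpoint term: (f(9) + f(16))/2 = (531441 + 1.67772e+07)/2 = 8.65433e+06.
Integral + boundary = 4.63190e+07.
k=1: B_{2}/(2)! × [f^{(1)}(16) − f^{(1)}(9)] = 1/12 × (6.29146e+06 − 354294) = 494764.
Running total after k=1: 4.68137e+07.
k=2: B_{4}/(4)! × [f^{(3)}(16) − f^{(3)}(9)] = −1/720 × (491520 − 87480.0) = -561.167.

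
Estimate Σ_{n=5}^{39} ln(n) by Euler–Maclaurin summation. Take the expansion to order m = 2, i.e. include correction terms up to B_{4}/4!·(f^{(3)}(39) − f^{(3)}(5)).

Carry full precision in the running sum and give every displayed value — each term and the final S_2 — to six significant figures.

S_2 ≈ 103.454

∫_5^39 ln(x) dx evaluates to 100.832.
Boundary: ½(f(5) + f(39)) = ½(1.60944 + 3.66356) = 2.63650.
Integral + boundary = 103.468.
k=1: B_{2}/(2)! × [f^{(1)}(39) − f^{(1)}(5)] = 1/12 × (0.0256410 − 0.200000) = -0.0145299.
Running total after k=1: 103.454.
k=2: B_{4}/(4)! × [f^{(3)}(39) − f^{(3)}(5)] = −1/720 × (3.37160e-05 − 0.0160000) = 2.21754e-05.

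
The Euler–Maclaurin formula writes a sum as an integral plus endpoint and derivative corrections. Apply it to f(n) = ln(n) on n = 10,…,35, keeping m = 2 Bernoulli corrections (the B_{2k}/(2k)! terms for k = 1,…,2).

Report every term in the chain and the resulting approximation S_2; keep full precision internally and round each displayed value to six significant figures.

S_2 ≈ 79.3343

The integral term ∫_10^35 ln(x) dx = 76.4113.
Endpoint term: (f(10) + f(35))/2 = (2.30259 + 3.55535)/2 = 2.92897.
Integral + boundary = 79.3403.
Correction k=1: B_{2}/2! · (f^{(1)}(35) − f^{(1)}(10)) = 1/12 · (0.0285714 − 0.100000) = -0.00595238.
After k=1: 79.3343.
Correction k=2: B_{4}/4! · (f^{(3)}(35) − f^{(3)}(10)) = −1/720 · (4.66472e-05 − 0.00200000) = 2.71299e-06.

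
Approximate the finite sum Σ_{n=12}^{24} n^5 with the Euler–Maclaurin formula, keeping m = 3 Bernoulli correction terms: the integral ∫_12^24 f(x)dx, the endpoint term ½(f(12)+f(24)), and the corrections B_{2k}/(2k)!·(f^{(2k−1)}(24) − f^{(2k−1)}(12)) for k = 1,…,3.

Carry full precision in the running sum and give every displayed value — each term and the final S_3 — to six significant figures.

The integral term ∫_12^24 x^5 dx = 3.13528e+07.
½[f(12) + f(24)] = ½[248832 + 7.96262e+06] = 4.10573e+06.
Running total after boundary: 3.54586e+07.
Correction k=1: B_{2}/2! · (f^{(1)}(24) − f^{(1)}(12)) = 1/12 · (1.65888e+06 − 103680) = 129600.
Running total after k=1: 3.55882e+07.
Correction k=2: B_{4}/4! · (f^{(3)}(24) − f^{(3)}(12)) = −1/720 · (34560.0 − 8640.00) = -36.0000.
Running total after k=2: 3.55881e+07.
Correction k=3: B_{6}/6! · (f^{(5)}(24) − f^{(5)}(12)) = 1/30240 · (120.000 − 120.000) = 0.00000.

S_3 ≈ 3.55881e+07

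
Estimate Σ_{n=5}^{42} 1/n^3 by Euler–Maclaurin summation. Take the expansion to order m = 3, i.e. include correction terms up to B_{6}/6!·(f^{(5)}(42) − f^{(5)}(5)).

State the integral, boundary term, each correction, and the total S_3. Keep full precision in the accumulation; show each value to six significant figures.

The integral term ∫_5^42 1/x^3 dx = 0.0197166.
½[f(5) + f(42)] = ½[0.00800000 + 1.34975e-05] = 0.00400675.
So far: 0.0237233.
k=1: B_{2}/(2)! × [f^{(1)}(42) − f^{(1)}(5)] = 1/12 × (-9.64104e-07 − (-0.00480000)) = 0.000399920.
Partial sum through k=1: 0.0241232.
k=2: B_{4}/(4)! × [f^{(3)}(42) − f^{(3)}(5)] = −1/720 × (-1.09309e-08 − (-0.00384000)) = -5.33332e-06.
Partial sum through k=2: 0.0241179.
k=3: B_{6}/(6)! × [f^{(5)}(42) − f^{(5)}(5)] = 1/30240 × (-2.60259e-10 − (-0.00645120)) = 2.13333e-07.

S_3 ≈ 0.0241181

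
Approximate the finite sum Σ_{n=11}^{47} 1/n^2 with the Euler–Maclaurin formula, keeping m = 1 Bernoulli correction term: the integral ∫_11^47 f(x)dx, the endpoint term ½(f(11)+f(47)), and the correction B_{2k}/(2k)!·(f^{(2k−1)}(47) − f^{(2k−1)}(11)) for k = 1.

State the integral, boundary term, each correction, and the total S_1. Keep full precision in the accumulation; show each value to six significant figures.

S_1 ≈ 0.0741147

Integral: ∫_11^47 1/x^2 dx = 0.0696325.
Endpoint term: (f(11) + f(47))/2 = (0.00826446 + 0.000452694)/2 = 0.00435858.
So far: 0.0739911.
k=1: B_{2}/(2)! × [f^{(1)}(47) − f^{(1)}(11)] = 1/12 × (-1.92636e-05 − (-0.00150263)) = 0.000123614.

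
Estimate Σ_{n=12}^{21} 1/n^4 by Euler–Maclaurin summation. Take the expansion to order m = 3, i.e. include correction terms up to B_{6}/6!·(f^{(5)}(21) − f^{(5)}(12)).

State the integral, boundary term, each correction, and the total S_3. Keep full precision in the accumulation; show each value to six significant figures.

∫_12^21 1/x^4 dx evaluates to 0.000156908.
Endpoint term: (f(12) + f(21))/2 = (4.82253e-05 + 5.14189e-06)/2 = 2.66836e-05.
Integral + boundary = 0.000183592.
Correction k=1: B_{2}/2! · (f^{(1)}(21) − f^{(1)}(12)) = 1/12 · (-9.79408e-07 − (-1.60751e-05)) = 1.25797e-06.
Running total after k=1: 0.000184850.
Correction k=2: B_{4}/4! · (f^{(3)}(21) − f^{(3)}(12)) = −1/720 · (-6.66264e-08 − (-3.34898e-06)) = -4.55882e-09.
Running total after k=2: 0.000184845.
Correction k=3: B_{6}/6! · (f^{(5)}(21) − f^{(5)}(12)) = 1/30240 · (-8.46049e-09 − (-1.30238e-06)) = 4.27884e-11.

S_3 ≈ 0.000184845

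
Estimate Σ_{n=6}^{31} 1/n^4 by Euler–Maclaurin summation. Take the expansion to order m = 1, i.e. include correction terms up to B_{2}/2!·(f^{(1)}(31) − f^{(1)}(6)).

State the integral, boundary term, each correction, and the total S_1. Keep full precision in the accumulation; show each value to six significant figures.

S_1 ≈ 0.00196122

Integral: ∫_6^31 1/x^4 dx = 0.00153202.
Boundary: ½(f(6) + f(31)) = ½(0.000771605 + 1.08281e-06) = 0.000386344.
So far: 0.00191836.
Order-1 term: 1/12 · (-1.39718e-07 − (-0.000514403)) = 4.28553e-05.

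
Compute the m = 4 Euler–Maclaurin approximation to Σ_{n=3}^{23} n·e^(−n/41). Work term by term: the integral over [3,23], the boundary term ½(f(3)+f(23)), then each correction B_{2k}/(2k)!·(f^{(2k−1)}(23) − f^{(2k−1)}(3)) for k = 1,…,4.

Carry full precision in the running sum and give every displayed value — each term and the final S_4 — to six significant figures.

∫_3^23 x·e^(−x/41) dx evaluates to 179.323.
Endpoint term: (f(3) + f(23))/2 = (2.78833 + 13.1250)/2 = 7.95666.
Integral + boundary = 187.279.
k=1: B_{2}/(2)! × [f^{(1)}(23) − f^{(1)}(3)] = 1/12 × (0.250530 − 0.861434) = -0.0509087.
Partial sum through k=1: 187.228.
k=2: B_{4}/(4)! × [f^{(3)}(23) − f^{(3)}(3)] = −1/720 × (0.000827980 − 0.00161827) = 1.09763e-06.
Partial sum through k=2: 187.228.
k=3: B_{6}/(6)! × [f^{(5)}(23) − f^{(5)}(3)] = 1/30240 × (8.96445e-07 − 1.62052e-06) = -2.39443e-11.
Partial sum through k=3: 187.228.
k=4: B_{8}/(8)! × [f^{(7)}(23) − f^{(7)}(3)] = −1/1209600 × (7.73550e-10 − 1.35536e-09) = 4.80991e-16.

S_4 ≈ 187.228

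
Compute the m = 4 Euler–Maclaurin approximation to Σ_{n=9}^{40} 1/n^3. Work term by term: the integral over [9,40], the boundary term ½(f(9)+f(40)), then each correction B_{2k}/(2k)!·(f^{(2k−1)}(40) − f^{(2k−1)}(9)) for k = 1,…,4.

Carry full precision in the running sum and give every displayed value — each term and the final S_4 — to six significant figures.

∫_9^40 1/x^3 dx evaluates to 0.00586034.
Boundary: ½(f(9) + f(40)) = ½(0.00137174 + 1.56250e-05) = 0.000693684.
Integral + boundary = 0.00655402.
Order-1 term: 1/12 · (-1.17187e-06 − (-0.000457247)) = 3.80063e-05.
Running total after k=1: 0.00659203.
Order-2 term: −1/720 · (-1.46484e-08 − (-0.000112901)) = -1.56786e-07.
Running total after k=2: 0.00659187.
Order-3 term: 1/30240 · (-3.84521e-10 − (-5.85410e-05)) = 1.93587e-09.
Running total after k=3: 0.00659187.
Order-4 term: −1/1209600 · (-1.73035e-11 − (-5.20365e-05)) = -4.30196e-11.

S_4 ≈ 0.00659187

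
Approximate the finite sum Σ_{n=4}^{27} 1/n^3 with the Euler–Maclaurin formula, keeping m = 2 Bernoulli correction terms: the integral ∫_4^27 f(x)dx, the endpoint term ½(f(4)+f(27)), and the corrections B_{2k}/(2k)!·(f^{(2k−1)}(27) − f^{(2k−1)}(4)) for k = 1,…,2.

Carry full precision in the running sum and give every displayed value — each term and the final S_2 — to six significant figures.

S_2 ≈ 0.0393578

Integral: ∫_4^27 1/x^3 dx = 0.0305641.
Endpoint term: (f(4) + f(27))/2 = (0.0156250 + 5.08053e-05)/2 = 0.00783790.
Integral + boundary = 0.0384020.
Order-1 term: 1/12 · (-5.64503e-06 − (-0.0117188)) = 0.000976092.
Running total after k=1: 0.0393781.
Order-2 term: −1/720 · (-1.54870e-07 − (-0.0146484)) = -2.03448e-05.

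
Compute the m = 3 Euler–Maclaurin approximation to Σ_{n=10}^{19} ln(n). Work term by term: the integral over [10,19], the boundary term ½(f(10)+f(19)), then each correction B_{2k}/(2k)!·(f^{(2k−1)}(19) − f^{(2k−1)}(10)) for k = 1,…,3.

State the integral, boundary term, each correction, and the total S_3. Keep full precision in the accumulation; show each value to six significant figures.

Integral: ∫_10^19 ln(x) dx = 23.9185.
Boundary: ½(f(10) + f(19)) = ½(2.30259 + 2.94444) = 2.62351.
So far: 26.5420.
k=1: B_{2}/(2)! × [f^{(1)}(19) − f^{(1)}(10)] = 1/12 × (0.0526316 − 0.100000) = -0.00394737.
Running total after k=1: 26.5381.
k=2: B_{4}/(4)! × [f^{(3)}(19) − f^{(3)}(10)] = −1/720 × (0.000291588 − 0.00200000) = 2.37279e-06.
Running total after k=2: 26.5381.
k=3: B_{6}/(6)! × [f^{(5)}(19) − f^{(5)}(10)] = 1/30240 × (9.69267e-06 − 0.000240000) = -7.61598e-09.

S_3 ≈ 26.5381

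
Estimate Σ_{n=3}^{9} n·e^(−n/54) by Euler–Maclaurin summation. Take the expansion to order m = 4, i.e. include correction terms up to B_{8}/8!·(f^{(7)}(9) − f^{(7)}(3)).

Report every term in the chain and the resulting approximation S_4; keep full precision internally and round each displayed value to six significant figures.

S_4 ≈ 37.1449

Integral: ∫_3^9 x·e^(−x/54) dx = 31.9324.
Endpoint term: (f(3) + f(9))/2 = (2.83788 + 7.61834)/2 = 5.22811.
Integral + boundary = 37.1605.
Correction k=1: B_{2}/2! · (f^{(1)}(9) − f^{(1)}(3)) = 1/12 · (0.705401 − 0.893406) = -0.0156671.
Partial sum through k=1: 37.1449.
Correction k=2: B_{4}/4! · (f^{(3)}(9) − f^{(3)}(3)) = −1/720 · (0.000822485 − 0.000955187) = 1.84309e-07.
Partial sum through k=2: 37.1449.
Correction k=3: B_{6}/6! · (f^{(5)}(9) − f^{(5)}(3)) = 1/30240 · (4.81160e-07 − 5.50066e-07) = -2.27865e-12.
Partial sum through k=3: 37.1449.
Correction k=4: B_{8}/8! · (f^{(7)}(9) − f^{(7)}(3)) = −1/1209600 · (2.33285e-10 − 2.64940e-10) = 2.61694e-17.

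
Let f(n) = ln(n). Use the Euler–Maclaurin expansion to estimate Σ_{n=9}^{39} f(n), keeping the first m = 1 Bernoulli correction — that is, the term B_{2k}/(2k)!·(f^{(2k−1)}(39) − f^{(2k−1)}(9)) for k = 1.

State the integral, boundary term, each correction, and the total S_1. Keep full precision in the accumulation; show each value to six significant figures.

∫_9^39 ln(x) dx evaluates to 93.1039.
½[f(9) + f(39)] = ½[2.19722 + 3.66356] = 2.93039.
Running total after boundary: 96.0343.
Correction k=1: B_{2}/2! · (f^{(1)}(39) − f^{(1)}(9)) = 1/12 · (0.0256410 − 0.111111) = -0.00712251.

S_1 ≈ 96.0272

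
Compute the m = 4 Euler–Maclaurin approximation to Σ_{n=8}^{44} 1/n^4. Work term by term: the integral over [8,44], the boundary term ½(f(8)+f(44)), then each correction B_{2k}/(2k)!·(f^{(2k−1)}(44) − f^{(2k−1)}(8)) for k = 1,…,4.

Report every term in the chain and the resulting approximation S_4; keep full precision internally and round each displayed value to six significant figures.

∫_8^44 1/x^4 dx evaluates to 0.000647129.
½[f(8) + f(44)] = ½[0.000244141 + 2.66802e-07] = 0.000122204.
Integral + boundary = 0.000769332.
k=1: B_{2}/(2)! × [f^{(1)}(44) − f^{(1)}(8)] = 1/12 × (-2.42547e-08 − (-0.000122070)) = 1.01705e-05.
Running total after k=1: 0.000779503.
k=2: B_{4}/(4)! × [f^{(3)}(44) − f^{(3)}(8)] = −1/720 × (-3.75848e-10 − (-5.72205e-05)) = -7.94723e-08.
Running total after k=2: 0.000779423.
k=3: B_{6}/(6)! × [f^{(5)}(44) − f^{(5)}(8)] = 1/30240 × (-1.08716e-11 − (-5.00679e-05)) = 1.65568e-09.
Running total after k=3: 0.000779425.
k=4: B_{8}/(8)! × [f^{(7)}(44) − f^{(7)}(8)] = −1/1209600 × (-5.05397e-13 − (-7.04080e-05)) = -5.82077e-11.

S_4 ≈ 0.000779425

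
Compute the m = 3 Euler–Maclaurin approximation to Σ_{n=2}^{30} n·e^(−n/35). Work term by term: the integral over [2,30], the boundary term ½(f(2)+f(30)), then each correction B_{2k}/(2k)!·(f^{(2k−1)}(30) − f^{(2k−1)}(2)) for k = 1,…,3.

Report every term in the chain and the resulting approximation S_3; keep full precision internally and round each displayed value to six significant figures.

S_3 ≈ 264.867

∫_2^30 x·e^(−x/35) dx evaluates to 257.626.
½[f(2) + f(30)] = ½[1.88892 + 12.7312] = 7.31005.
So far: 264.936.
k=1: B_{2}/(2)! × [f^{(1)}(30) − f^{(1)}(2)] = 1/12 × (0.0606247 − 0.890490) = -0.0691554.
Partial sum through k=1: 264.867.
k=2: B_{4}/(4)! × [f^{(3)}(30) − f^{(3)}(2)] = −1/720 × (0.000742343 − 0.00226890) = 2.12022e-06.
Partial sum through k=2: 264.867.
k=3: B_{6}/(6)! × [f^{(5)}(30) − f^{(5)}(2)] = 1/30240 × (1.17159e-06 − 3.11092e-06) = -6.41314e-11.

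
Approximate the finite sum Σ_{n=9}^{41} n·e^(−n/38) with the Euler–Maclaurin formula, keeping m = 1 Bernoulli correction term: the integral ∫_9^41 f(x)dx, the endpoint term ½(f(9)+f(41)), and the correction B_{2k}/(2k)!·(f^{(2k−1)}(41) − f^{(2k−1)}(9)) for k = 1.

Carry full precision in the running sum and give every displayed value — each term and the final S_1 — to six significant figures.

∫_9^41 x·e^(−x/38) dx evaluates to 388.821.
Boundary: ½(f(9) + f(41)) = ½(7.10204 + 13.9381) = 10.5201.
Running total after boundary: 399.342.
k=1: B_{2}/(2)! × [f^{(1)}(41) − f^{(1)}(9)] = 1/12 × (-0.0268384 − 0.602220) = -0.0524215.

S_1 ≈ 399.289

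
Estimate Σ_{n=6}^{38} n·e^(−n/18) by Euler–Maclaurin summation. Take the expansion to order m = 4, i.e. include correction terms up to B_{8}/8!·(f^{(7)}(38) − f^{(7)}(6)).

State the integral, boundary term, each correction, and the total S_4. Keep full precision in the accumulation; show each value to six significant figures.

The integral term ∫_6^38 x·e^(−x/18) dx = 187.469.
½[f(6) + f(38)] = ½[4.29919 + 4.60193] = 4.45056.
So far: 191.920.
Order-1 term: 1/12 · (-0.134559 − 0.477688) = -0.0510206.
After k=1: 191.869.
Order-2 term: −1/720 · (0.000332245 − 0.00589738) = 7.72935e-06.
After k=2: 191.869.
Order-3 term: 1/30240 · (3.33271e-06 − 3.18531e-05) = -9.43135e-10.
After k=3: 191.869.
Order-4 term: −1/1209600 · (1.74073e-08 − 1.40446e-07) = 1.01718e-13.

S_4 ≈ 191.869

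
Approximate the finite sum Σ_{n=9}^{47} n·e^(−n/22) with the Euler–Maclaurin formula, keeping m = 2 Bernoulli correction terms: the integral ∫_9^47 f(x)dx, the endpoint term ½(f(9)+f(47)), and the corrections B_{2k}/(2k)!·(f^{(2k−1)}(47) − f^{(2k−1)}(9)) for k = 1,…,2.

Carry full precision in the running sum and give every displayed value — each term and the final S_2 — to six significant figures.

The integral term ∫_9^47 x·e^(−x/22) dx = 273.770.
½[f(9) + f(47)] = ½[5.97828 + 5.54992] = 5.76410.
Running total after boundary: 279.535.
Correction k=1: B_{2}/2! · (f^{(1)}(47) − f^{(1)}(9)) = 1/12 · (-0.134186 − 0.392514) = -0.0438916.
Running total after k=1: 279.491.
Correction k=2: B_{4}/4! · (f^{(3)}(47) − f^{(3)}(9)) = −1/720 · (0.000210705 − 0.00355583) = 4.64601e-06.

S_2 ≈ 279.491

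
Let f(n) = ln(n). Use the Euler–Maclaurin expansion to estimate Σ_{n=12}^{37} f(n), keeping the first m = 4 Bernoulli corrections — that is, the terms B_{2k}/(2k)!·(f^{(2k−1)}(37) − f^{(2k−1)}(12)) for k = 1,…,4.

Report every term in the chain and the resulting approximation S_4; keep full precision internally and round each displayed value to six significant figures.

S_4 ≈ 81.8283

Integral: ∫_12^37 ln(x) dx = 78.7851.
Boundary: ½(f(12) + f(37)) = ½(2.48491 + 3.61092) = 3.04791.
Running total after boundary: 81.8330.
k=1: B_{2}/(2)! × [f^{(1)}(37) − f^{(1)}(12)] = 1/12 × (0.0270270 − 0.0833333) = -0.00469219.
Partial sum through k=1: 81.8283.
k=2: B_{4}/(4)! × [f^{(3)}(37) − f^{(3)}(12)] = −1/720 × (3.94843e-05 − 0.00115741) = 1.55267e-06.
Partial sum through k=2: 81.8283.
k=3: B_{6}/(6)! × [f^{(5)}(37) − f^{(5)}(12)] = 1/30240 × (3.46101e-07 − 9.64506e-05) = -3.17806e-09.
Partial sum through k=3: 81.8283.
k=4: B_{8}/(8)! × [f^{(7)}(37) − f^{(7)}(12)] = −1/1209600 × (7.58439e-09 − 2.00939e-05) = 1.66057e-11.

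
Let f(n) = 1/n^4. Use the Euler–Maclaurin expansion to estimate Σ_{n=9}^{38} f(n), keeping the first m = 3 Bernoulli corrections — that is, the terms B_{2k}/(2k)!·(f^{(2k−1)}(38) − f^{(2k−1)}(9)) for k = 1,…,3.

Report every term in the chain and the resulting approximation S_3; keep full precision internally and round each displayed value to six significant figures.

S_3 ≈ 0.000533227

Integral: ∫_9^38 1/x^4 dx = 0.000451173.
½[f(9) + f(38)] = ½[0.000152416 + 4.79585e-07] = 7.64477e-05.
Running total after boundary: 0.000527620.
k=1: B_{2}/(2)! × [f^{(1)}(38) − f^{(1)}(9)] = 1/12 × (-5.04826e-08 − (-6.77404e-05)) = 5.64082e-06.
Partial sum through k=1: 0.000533261.
k=2: B_{4}/(4)! × [f^{(3)}(38) − f^{(3)}(9)] = −1/720 × (-1.04881e-09 − (-2.50890e-05)) = -3.48444e-08.
Partial sum through k=2: 0.000533226.
k=3: B_{6}/(6)! × [f^{(5)}(38) − f^{(5)}(9)] = 1/30240 × (-4.06740e-11 − (-1.73455e-05)) = 5.73593e-10.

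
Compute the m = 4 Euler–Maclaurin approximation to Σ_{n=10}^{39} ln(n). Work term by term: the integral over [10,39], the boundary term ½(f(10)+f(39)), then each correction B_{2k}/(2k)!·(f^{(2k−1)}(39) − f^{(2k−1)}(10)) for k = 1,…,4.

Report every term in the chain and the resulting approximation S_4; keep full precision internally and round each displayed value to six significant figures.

S_4 ≈ 93.8299

The integral term ∫_10^39 ln(x) dx = 90.8531.
Boundary: ½(f(10) + f(39)) = ½(2.30259 + 3.66356) = 2.98307.
Integral + boundary = 93.8361.
Correction k=1: B_{2}/2! · (f^{(1)}(39) − f^{(1)}(10)) = 1/12 · (0.0256410 − 0.100000) = -0.00619658.
Running total after k=1: 93.8299.
Correction k=2: B_{4}/4! · (f^{(3)}(39) − f^{(3)}(10)) = −1/720 · (3.37160e-05 − 0.00200000) = 2.73095e-06.
Running total after k=2: 93.8299.
Correction k=3: B_{6}/6! · (f^{(5)}(39) − f^{(5)}(10)) = 1/30240 · (2.66004e-07 − 0.000240000) = -7.92771e-09.
Running total after k=3: 93.8299.
Correction k=4: B_{8}/8! · (f^{(7)}(39) − f^{(7)}(10)) = −1/1209600 · (5.24663e-09 − 7.20000e-05) = 5.95195e-11.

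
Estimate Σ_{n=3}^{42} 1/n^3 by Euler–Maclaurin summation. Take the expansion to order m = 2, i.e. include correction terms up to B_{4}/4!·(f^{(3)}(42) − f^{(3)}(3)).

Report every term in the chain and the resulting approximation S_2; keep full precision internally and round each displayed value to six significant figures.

Integral: ∫_3^42 1/x^3 dx = 0.0552721.
Endpoint term: (f(3) + f(42))/2 = (0.0370370 + 1.34975e-05)/2 = 0.0185253.
Running total after boundary: 0.0737974.
Order-1 term: 1/12 · (-9.64104e-07 − (-0.0370370)) = 0.00308634.
Partial sum through k=1: 0.0768837.
Order-2 term: −1/720 · (-1.09309e-08 − (-0.0823045)) = -0.000114312.

S_2 ≈ 0.0767694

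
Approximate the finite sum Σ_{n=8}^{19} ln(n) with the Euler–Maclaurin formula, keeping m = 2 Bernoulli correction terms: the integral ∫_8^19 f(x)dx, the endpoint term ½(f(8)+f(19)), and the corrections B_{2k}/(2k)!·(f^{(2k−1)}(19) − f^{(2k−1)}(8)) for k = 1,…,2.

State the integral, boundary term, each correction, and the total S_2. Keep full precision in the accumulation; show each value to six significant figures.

S_2 ≈ 30.8147

The integral term ∫_8^19 ln(x) dx = 28.3088.
Endpoint term: (f(8) + f(19))/2 = (2.07944 + 2.94444)/2 = 2.51194.
So far: 30.8207.
k=1: B_{2}/(2)! × [f^{(1)}(19) − f^{(1)}(8)] = 1/12 × (0.0526316 − 0.125000) = -0.00603070.
After k=1: 30.8147.
k=2: B_{4}/(4)! × [f^{(3)}(19) − f^{(3)}(8)] = −1/720 × (0.000291588 − 0.00390625) = 5.02036e-06.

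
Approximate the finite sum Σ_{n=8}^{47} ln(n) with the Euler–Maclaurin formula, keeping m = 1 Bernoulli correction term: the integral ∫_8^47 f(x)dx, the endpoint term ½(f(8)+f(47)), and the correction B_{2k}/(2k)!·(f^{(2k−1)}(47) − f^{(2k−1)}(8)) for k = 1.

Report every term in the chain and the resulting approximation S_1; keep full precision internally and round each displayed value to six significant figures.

The integral term ∫_8^47 ln(x) dx = 125.321.
½[f(8) + f(47)] = ½[2.07944 + 3.85015] = 2.96479.
So far: 128.286.
k=1: B_{2}/(2)! × [f^{(1)}(47) − f^{(1)}(8)] = 1/12 × (0.0212766 − 0.125000) = -0.00864362.

S_1 ≈ 128.278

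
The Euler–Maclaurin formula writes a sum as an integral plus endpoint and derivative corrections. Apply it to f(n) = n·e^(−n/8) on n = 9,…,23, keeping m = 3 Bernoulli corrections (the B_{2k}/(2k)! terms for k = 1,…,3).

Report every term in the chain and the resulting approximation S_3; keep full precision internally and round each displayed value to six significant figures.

Integral: ∫_9^23 x·e^(−x/8) dx = 30.1615.
Boundary: ½(f(9) + f(23)) = ½(2.92187 + 1.29757) = 2.10972.
Running total after boundary: 32.2713.
k=1: B_{2}/(2)! × [f^{(1)}(23) − f^{(1)}(9)] = 1/12 × (-0.105780 − (-0.0405816)) = -0.00543323.
Partial sum through k=1: 32.2658.
k=2: B_{4}/(4)! × [f^{(3)}(23) − f^{(3)}(9)] = −1/720 × (0.000110188 − 0.00951130) = 1.30571e-05.
Partial sum through k=2: 32.2658.
k=3: B_{6}/(6)! × [f^{(5)}(23) − f^{(5)}(9)] = 1/30240 × (2.92686e-05 − 0.000307136) = -9.18873e-09.

S_3 ≈ 32.2658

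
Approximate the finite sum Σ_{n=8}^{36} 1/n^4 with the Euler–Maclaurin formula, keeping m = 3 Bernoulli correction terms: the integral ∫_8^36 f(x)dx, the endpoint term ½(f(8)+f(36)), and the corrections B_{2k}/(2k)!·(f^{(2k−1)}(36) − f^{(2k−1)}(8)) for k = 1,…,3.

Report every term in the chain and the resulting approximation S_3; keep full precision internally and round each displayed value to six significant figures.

S_3 ≈ 0.000776354

Integral: ∫_8^36 1/x^4 dx = 0.000643897.
Boundary: ½(f(8) + f(36)) = ½(0.000244141 + 5.95374e-07) = 0.000122368.
Integral + boundary = 0.000766265.
k=1: B_{2}/(2)! × [f^{(1)}(36) − f^{(1)}(8)] = 1/12 × (-6.61527e-08 − (-0.000122070)) = 1.01670e-05.
Partial sum through k=1: 0.000776432.
k=2: B_{4}/(4)! × [f^{(3)}(36) − f^{(3)}(8)] = −1/720 × (-1.53131e-09 − (-5.72205e-05)) = -7.94707e-08.
Partial sum through k=2: 0.000776353.
k=3: B_{6}/(6)! × [f^{(5)}(36) − f^{(5)}(8)] = 1/30240 × (-6.61678e-11 − (-5.00679e-05)) = 1.65568e-09.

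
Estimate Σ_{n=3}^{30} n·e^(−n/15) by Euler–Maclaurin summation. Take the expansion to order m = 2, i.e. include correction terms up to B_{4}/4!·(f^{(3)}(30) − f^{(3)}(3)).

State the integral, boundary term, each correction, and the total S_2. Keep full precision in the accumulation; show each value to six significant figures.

S_2 ≈ 132.898

∫_3^30 x·e^(−x/15) dx evaluates to 129.706.
Endpoint term: (f(3) + f(30))/2 = (2.45619 + 4.06006)/2 = 3.25813.
Integral + boundary = 132.964.
Order-1 term: 1/12 · (-0.135335 − 0.654985) = -0.0658600.
Running total after k=1: 132.898.
Order-2 term: −1/720 · (0.000601490 − 0.0101886) = 1.33155e-05.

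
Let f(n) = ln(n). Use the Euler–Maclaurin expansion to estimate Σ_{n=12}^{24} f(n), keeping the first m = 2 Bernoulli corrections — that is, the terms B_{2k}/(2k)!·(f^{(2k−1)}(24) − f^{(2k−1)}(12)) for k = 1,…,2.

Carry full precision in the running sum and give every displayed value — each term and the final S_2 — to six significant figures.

Integral: ∫_12^24 ln(x) dx = 34.4544.
Endpoint term: (f(12) + f(24))/2 = (2.48491 + 3.17805)/2 = 2.83148.
Integral + boundary = 37.2859.
Order-1 term: 1/12 · (0.0416667 − 0.0833333) = -0.00347222.
After k=1: 37.2824.
Order-2 term: −1/720 · (0.000144676 − 0.00115741) = 1.40657e-06.

S_2 ≈ 37.2824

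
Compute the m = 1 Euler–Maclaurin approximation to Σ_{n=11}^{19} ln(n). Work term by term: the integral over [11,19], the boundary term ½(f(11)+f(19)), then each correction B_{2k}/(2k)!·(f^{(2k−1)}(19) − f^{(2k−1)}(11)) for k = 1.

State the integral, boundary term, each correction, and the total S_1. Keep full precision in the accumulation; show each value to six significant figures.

S_1 ≈ 24.2355

∫_11^19 ln(x) dx evaluates to 21.5675.
Endpoint term: (f(11) + f(19))/2 = (2.39790 + 2.94444)/2 = 2.67117.
Integral + boundary = 24.2387.
k=1: B_{2}/(2)! × [f^{(1)}(19) − f^{(1)}(11)] = 1/12 × (0.0526316 − 0.0909091) = -0.00318979.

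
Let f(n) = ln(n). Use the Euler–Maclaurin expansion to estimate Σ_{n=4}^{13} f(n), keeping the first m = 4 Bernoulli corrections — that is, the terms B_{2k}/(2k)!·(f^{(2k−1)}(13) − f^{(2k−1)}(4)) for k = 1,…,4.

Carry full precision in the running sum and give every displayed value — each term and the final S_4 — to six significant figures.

Integral: ∫_4^13 ln(x) dx = 18.7992.
Boundary: ½(f(4) + f(13)) = ½(1.38629 + 2.56495) = 1.97562.
Integral + boundary = 20.7748.
Correction k=1: B_{2}/2! · (f^{(1)}(13) − f^{(1)}(4)) = 1/12 · (0.0769231 − 0.250000) = -0.0144231.
Running total after k=1: 20.7604.
Correction k=2: B_{4}/4! · (f^{(3)}(13) − f^{(3)}(4)) = −1/720 · (0.000910332 − 0.0312500) = 4.21384e-05.
Running total after k=2: 20.7604.
Correction k=3: B_{6}/6! · (f^{(5)}(13) − f^{(5)}(4)) = 1/30240 · (6.46390e-05 − 0.0234375) = -7.72912e-07.
Running total after k=3: 20.7604.
Correction k=4: B_{8}/8! · (f^{(7)}(13) − f^{(7)}(4)) = −1/1209600 · (1.14744e-05 − 0.0439453) = 3.63210e-08.

S_4 ≈ 20.7604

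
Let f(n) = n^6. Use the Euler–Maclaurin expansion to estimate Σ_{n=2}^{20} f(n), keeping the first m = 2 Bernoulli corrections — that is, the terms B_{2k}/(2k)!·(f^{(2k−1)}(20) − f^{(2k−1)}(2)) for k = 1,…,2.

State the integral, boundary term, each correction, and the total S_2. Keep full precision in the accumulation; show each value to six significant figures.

Integral: ∫_2^20 x^6 dx = 1.82857e+08.
½[f(2) + f(20)] = ½[64.0000 + 6.40000e+07] = 3.20000e+07.
Integral + boundary = 2.14857e+08.
Order-1 term: 1/12 · (1.92000e+07 − 192.000) = 1.59998e+06.
Running total after k=1: 2.16457e+08.
Order-2 term: −1/720 · (960000 − 960.000) = -1332.00.

S_2 ≈ 2.16456e+08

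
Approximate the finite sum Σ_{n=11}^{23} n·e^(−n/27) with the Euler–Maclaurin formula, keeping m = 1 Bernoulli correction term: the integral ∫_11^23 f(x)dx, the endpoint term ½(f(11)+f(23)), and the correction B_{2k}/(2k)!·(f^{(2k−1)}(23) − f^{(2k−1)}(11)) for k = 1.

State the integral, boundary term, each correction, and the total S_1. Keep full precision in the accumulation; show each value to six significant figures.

S_1 ≈ 115.268

The integral term ∫_11^23 x·e^(−x/27) dx = 106.730.
½[f(11) + f(23)] = ½[7.31910 + 9.81236] = 8.56573.
Integral + boundary = 115.296.
k=1: B_{2}/(2)! × [f^{(1)}(23) − f^{(1)}(11)] = 1/12 × (0.0632036 − 0.394295) = -0.0275910.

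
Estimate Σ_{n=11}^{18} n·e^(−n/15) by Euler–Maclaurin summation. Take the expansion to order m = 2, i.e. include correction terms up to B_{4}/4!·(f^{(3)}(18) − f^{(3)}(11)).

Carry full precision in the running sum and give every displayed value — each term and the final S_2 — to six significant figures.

The integral term ∫_11^18 x·e^(−x/15) dx = 38.2279.
Boundary: ½(f(11) + f(18)) = ½(5.28336 + 5.42150) = 5.35243.
Integral + boundary = 43.5804.
Order-1 term: 1/12 · (-0.0602388 − 0.128081) = -0.0156934.
Partial sum through k=1: 43.5647.
Order-2 term: −1/720 · (0.00240955 − 0.00483863) = 3.37372e-06.

S_2 ≈ 43.5647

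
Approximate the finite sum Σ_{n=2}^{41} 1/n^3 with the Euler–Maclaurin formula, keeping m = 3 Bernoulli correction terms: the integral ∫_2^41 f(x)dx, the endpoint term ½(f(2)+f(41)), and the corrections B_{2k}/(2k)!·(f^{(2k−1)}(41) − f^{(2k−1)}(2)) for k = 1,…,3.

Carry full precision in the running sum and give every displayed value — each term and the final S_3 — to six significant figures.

S_3 ≈ 0.201858

∫_2^41 1/x^3 dx evaluates to 0.124703.
Boundary: ½(f(2) + f(41)) = ½(0.125000 + 1.45094e-05) = 0.0625073.
So far: 0.187210.
Correction k=1: B_{2}/2! · (f^{(1)}(41) − f^{(1)}(2)) = 1/12 · (-1.06166e-06 − (-0.187500)) = 0.0156249.
Partial sum through k=1: 0.202835.
Correction k=2: B_{4}/4! · (f^{(3)}(41) − f^{(3)}(2)) = −1/720 · (-1.26313e-08 − (-0.937500)) = -0.00130208.
Partial sum through k=2: 0.201533.
Correction k=3: B_{6}/6! · (f^{(5)}(41) − f^{(5)}(2)) = 1/30240 · (-3.15595e-10 − (-9.84375)) = 0.000325521.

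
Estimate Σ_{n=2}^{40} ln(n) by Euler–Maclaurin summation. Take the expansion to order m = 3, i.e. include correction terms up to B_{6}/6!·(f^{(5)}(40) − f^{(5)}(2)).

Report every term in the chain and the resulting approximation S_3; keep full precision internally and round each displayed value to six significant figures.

∫_2^40 ln(x) dx evaluates to 108.169.
½[f(2) + f(40)] = ½[0.693147 + 3.68888] = 2.19101.
Running total after boundary: 110.360.
Correction k=1: B_{2}/2! · (f^{(1)}(40) − f^{(1)}(2)) = 1/12 · (0.0250000 − 0.500000) = -0.0395833.
After k=1: 110.320.
Correction k=2: B_{4}/4! · (f^{(3)}(40) − f^{(3)}(2)) = −1/720 · (3.12500e-05 − 0.250000) = 0.000347179.
After k=2: 110.321.
Correction k=3: B_{6}/6! · (f^{(5)}(40) − f^{(5)}(2)) = 1/30240 · (2.34375e-07 − 0.750000) = -2.48016e-05.

S_3 ≈ 110.321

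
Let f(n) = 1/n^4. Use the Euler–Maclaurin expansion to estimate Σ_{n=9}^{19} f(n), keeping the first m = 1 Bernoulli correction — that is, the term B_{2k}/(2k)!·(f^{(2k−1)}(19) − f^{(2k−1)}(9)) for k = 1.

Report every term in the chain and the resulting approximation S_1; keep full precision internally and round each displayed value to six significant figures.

S_1 ≈ 0.000494204

Integral: ∫_9^19 1/x^4 dx = 0.000408649.
Boundary: ½(f(9) + f(19)) = ½(0.000152416 + 7.67336e-06) = 8.00446e-05.
So far: 0.000488694.
k=1: B_{2}/(2)! × [f^{(1)}(19) − f^{(1)}(9)] = 1/12 × (-1.61544e-06 − (-6.77404e-05)) = 5.51041e-06.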